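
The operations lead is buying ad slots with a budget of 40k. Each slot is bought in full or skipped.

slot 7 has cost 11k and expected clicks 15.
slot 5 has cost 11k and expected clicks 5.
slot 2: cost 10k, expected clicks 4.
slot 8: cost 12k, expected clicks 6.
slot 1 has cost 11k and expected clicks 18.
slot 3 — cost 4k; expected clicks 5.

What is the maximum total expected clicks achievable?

44

This is a 0-1 knapsack instance.
Take slot 7, slot 8, slot 1, and slot 3: cost 11 + 12 + 11 + 4 = 38 ≤ 40, expected clicks 15 + 6 + 18 + 5 = 44.
No other feasible combination does better.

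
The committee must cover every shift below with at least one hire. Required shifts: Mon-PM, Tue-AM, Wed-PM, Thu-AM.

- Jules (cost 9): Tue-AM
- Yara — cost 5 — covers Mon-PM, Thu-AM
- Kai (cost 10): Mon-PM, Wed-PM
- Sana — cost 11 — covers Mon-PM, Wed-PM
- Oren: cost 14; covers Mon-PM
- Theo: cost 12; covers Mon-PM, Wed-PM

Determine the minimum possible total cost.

This is a weighted set-cover instance.
Choose Jules, Yara, and Kai: together they cover Mon-PM, Tue-AM, Wed-PM, Thu-AM — every shift.
Total cost: 9 + 5 + 10 = 24.
No cover costs less than 24.

24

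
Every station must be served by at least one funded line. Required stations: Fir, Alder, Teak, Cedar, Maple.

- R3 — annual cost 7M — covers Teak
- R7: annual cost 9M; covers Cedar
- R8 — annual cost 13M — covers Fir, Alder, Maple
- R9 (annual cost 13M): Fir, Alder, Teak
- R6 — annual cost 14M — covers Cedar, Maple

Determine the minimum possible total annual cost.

The greedy cost-per-new-station heuristic would pick R8, R3, and R7 for 29, but a cheaper cover exists.
Choose R9 and R6: together they cover Fir, Alder, Teak, Cedar, Maple — every station.
Total annual cost: 13 + 14 = 27.
No cover costs less than 27.

27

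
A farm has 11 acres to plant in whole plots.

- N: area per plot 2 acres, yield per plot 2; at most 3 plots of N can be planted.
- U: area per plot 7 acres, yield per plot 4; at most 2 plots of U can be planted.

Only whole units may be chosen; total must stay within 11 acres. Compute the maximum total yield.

This is a bounded integer knapsack.
Take 2×N and 1×U: area 11 ≤ 11, yield 2·2 + 1·4 = 8.
No other integer combination yields more.

8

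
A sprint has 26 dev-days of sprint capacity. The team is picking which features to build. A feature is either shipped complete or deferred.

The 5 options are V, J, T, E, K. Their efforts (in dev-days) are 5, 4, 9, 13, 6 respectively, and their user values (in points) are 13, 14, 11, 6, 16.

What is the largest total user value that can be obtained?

Allowing fractional choices, the relaxed optimum would be about 54.9, but features are indivisible.
J + T + K: effort 4 + 9 + 6 = 19 ≤ 26, user value 14 + 11 + 16 = 41.
V + J + T + K: effort 5 + 4 + 9 + 6 = 24 ≤ 26, user value 13 + 14 + 11 + 16 = 54.
V + J + K: effort 5 + 4 + 6 = 15 ≤ 26, user value 13 + 14 + 16 = 43.
Best is V, J, T, and K with total user value 54.

54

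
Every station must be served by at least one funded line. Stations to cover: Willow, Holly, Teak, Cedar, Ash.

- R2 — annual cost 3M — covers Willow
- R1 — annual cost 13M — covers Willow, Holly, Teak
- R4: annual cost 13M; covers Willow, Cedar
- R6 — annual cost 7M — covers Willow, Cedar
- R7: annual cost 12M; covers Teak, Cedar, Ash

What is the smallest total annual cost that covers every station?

The greedy cost-per-new-station heuristic would pick R2, R7, and R1 for 28, but a cheaper cover exists.
Choose R1 and R7: together they cover Willow, Holly, Teak, Cedar, Ash — every station.
Total annual cost: 13 + 12 = 25.
No cover costs less than 25.

25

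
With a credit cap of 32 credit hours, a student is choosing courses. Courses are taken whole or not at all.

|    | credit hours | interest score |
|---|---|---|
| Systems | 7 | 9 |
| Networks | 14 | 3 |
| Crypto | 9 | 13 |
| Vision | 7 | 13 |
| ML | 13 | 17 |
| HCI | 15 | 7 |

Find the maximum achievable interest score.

43

Allowing fractional choices, the relaxed optimum would be about 46.9, but courses are indivisible.
Systems + Vision + ML: credit hours 7 + 7 + 13 = 27 ≤ 32, interest score 9 + 13 + 17 = 39.
Crypto + Vision + ML: credit hours 9 + 7 + 13 = 29 ≤ 32, interest score 13 + 13 + 17 = 43.
Systems + Crypto + ML: credit hours 7 + 9 + 13 = 29 ≤ 32, interest score 9 + 13 + 17 = 39.
Best is Crypto, Vision, and ML with total interest score 43.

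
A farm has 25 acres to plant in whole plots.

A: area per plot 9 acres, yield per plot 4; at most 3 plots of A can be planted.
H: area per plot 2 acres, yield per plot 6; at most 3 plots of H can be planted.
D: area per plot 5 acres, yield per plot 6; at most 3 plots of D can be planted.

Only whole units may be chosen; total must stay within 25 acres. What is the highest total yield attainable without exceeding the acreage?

3×H and 3×D: area 21 ≤ 25, yield 3·6 + 3·6 = 36.
1×A, 3×H, and 2×D: area 25 ≤ 25, yield 1·4 + 3·6 + 2·6 = 34.
Best is 36.

36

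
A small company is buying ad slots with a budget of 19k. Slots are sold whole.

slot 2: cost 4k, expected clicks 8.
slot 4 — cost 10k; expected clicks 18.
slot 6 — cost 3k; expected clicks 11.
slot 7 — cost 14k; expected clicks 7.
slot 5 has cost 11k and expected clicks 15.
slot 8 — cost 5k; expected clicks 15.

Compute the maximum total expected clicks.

Allowing fractional choices, the relaxed optimum would be about 46.6, but ad slots are indivisible.
slot 6 + slot 5 + slot 8: cost 3 + 11 + 5 = 19 ≤ 19, expected clicks 11 + 15 + 15 = 41.
slot 2 + slot 4 + slot 8: cost 4 + 10 + 5 = 19 ≤ 19, expected clicks 8 + 18 + 15 = 41.
slot 4 + slot 6 + slot 8: cost 10 + 3 + 5 = 18 ≤ 19, expected clicks 18 + 11 + 15 = 44.
Best is slot 4, slot 6, and slot 8 with total expected clicks 44.

44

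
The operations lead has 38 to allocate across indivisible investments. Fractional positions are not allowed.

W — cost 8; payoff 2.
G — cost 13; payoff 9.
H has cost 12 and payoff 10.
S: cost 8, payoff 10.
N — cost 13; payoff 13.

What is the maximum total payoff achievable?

This is an integer program with binary decision variables.
H + S + N: cost 12 + 8 + 13 = 33 ≤ 38, payoff 10 + 10 + 13 = 33.
G + H + N: cost 13 + 12 + 13 = 38 ≤ 38, payoff 9 + 10 + 13 = 32.
G + S + N: cost 13 + 8 + 13 = 34 ≤ 38, payoff 9 + 10 + 13 = 32.
Best is H, S, and N with total payoff 33.

33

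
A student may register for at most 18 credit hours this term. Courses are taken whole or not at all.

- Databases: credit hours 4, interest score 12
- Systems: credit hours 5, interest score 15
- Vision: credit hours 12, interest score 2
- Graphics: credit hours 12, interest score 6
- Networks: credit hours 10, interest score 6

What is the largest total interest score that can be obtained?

27

Allowing fractional choices, the relaxed optimum would be about 32.4, but courses are indivisible.
Systems + Networks: credit hours 5 + 10 = 15 ≤ 18, interest score 15 + 6 = 21.
Systems + Graphics: credit hours 5 + 12 = 17 ≤ 18, interest score 15 + 6 = 21.
Databases + Systems: credit hours 4 + 5 = 9 ≤ 18, interest score 12 + 15 = 27.
Best is Databases and Systems with total interest score 27.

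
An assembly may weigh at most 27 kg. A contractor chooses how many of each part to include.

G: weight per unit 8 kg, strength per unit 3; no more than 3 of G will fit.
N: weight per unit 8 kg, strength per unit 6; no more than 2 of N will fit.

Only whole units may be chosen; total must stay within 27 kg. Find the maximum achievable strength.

Take 1×G and 2×N: weight 24 ≤ 27, strength 1·3 + 2·6 = 15.
N has the best ratio (6/8) and is taken to its limit of 2; remaining capacity is filled optimally with the others.

15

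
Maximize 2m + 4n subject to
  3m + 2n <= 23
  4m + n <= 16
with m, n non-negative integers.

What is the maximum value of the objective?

44

(m,n)=(0,11) is feasible, giving 44.
(m,n)=(1,10) is feasible, giving 42.
(m,n)=(0,10) is feasible, giving 40.
The best lattice point is (0,11), giving 44.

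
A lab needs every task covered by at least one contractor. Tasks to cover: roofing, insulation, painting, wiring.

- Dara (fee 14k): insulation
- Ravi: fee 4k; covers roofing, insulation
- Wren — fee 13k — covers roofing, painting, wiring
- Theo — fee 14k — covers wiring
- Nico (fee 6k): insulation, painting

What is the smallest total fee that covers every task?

17

The greedy cost-per-new-task heuristic would pick Ravi, Nico, and Wren for 23, but a cheaper cover exists.
Choose Ravi and Wren: together they cover roofing, insulation, painting, wiring — every task.
Total fee: 4 + 13 = 17.
No cover costs less than 17.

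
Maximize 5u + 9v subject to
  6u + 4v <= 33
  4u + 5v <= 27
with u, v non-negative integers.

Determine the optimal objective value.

45

(u,v)=(0,5): 6·0+4·5=20≤33, 4·0+5·5=25≤27, objective 45.
(u,v)=(1,4): 6·1+4·4=22≤33, 4·1+5·4=24≤27, objective 41.
(u,v)=(0,4): 6·0+4·4=16≤33, 4·0+5·4=20≤27, objective 36.
The best lattice point is (0,5), giving 45.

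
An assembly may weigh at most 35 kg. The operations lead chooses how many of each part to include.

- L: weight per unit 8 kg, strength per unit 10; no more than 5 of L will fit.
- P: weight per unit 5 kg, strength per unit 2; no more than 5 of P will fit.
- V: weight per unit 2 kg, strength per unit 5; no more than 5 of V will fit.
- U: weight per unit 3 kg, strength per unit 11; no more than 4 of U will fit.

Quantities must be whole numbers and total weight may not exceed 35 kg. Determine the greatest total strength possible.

Take 1×L, 1×P, 5×V, and 4×U: weight 35 ≤ 35, strength 1·10 + 1·2 + 5·5 + 4·11 = 81.
U has the best ratio (11/3) and is taken to its limit of 4; remaining capacity is filled optimally with the others.

81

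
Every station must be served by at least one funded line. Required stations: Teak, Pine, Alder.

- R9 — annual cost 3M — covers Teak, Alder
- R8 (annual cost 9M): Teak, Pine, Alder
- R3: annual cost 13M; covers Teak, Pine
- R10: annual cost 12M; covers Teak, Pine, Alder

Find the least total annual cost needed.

9

The greedy cost-per-new-station heuristic would pick R9 and R8 for 12, but a cheaper cover exists.
R8 alone covers Teak, Pine, Alder — every station.
Total annual cost: 9.
No cover costs less than 9.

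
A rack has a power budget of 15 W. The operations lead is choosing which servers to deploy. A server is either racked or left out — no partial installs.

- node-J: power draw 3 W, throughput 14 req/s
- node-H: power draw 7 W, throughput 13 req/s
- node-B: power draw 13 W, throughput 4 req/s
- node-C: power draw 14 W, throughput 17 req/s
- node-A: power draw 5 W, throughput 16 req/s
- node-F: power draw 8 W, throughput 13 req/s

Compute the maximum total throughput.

43

node-J + node-A: power draw 3 + 5 = 8 ≤ 15, throughput 14 + 16 = 30.
node-J + node-H + node-A: power draw 3 + 7 + 5 = 15 ≤ 15, throughput 14 + 13 + 16 = 43.
node-H + node-A: power draw 7 + 5 = 12 ≤ 15, throughput 13 + 16 = 29.
Best is node-J, node-H, and node-A with total throughput 43.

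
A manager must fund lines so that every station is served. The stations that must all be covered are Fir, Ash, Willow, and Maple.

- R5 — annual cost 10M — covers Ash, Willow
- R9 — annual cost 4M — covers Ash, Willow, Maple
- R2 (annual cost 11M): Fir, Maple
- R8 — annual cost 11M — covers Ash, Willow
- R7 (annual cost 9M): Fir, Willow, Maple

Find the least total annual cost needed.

Choose R9 and R7: together they cover Fir, Ash, Willow, Maple — every station.
Total annual cost: 4 + 9 = 13.

13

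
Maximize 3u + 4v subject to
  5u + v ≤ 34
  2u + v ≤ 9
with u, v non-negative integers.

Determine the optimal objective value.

(u,v)=(0,9): 5·0+1·9=9≤34, 2·0+1·9=9≤9, objective 36.
(u,v)=(0,8): 5·0+1·8=8≤34, 2·0+1·8=8≤9, objective 32.
Maximum is 36 at (u,v)=(0,9).

36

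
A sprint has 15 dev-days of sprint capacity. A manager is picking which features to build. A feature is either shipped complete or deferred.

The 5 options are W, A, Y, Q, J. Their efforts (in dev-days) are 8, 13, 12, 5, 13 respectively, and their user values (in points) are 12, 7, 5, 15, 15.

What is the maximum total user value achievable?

Allowing fractional choices, the relaxed optimum would be about 29.3, but features are indivisible.
W + Q: effort 8 + 5 = 13 ≤ 15, user value 12 + 15 = 27.
Q: effort 5 ≤ 15, user value 15.
J: effort 13 ≤ 15, user value 15.
Best is W and Q with total user value 27.

27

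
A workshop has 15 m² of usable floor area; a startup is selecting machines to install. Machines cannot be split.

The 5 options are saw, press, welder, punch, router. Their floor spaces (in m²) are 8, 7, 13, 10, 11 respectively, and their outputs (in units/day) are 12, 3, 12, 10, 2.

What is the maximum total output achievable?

15

saw + press: floor space 8 + 7 = 15 ≤ 15, output 12 + 3 = 15.
welder: floor space 13 ≤ 15, output 12.
saw: floor space 8 ≤ 15, output 12.
Best is saw and press with total output 15.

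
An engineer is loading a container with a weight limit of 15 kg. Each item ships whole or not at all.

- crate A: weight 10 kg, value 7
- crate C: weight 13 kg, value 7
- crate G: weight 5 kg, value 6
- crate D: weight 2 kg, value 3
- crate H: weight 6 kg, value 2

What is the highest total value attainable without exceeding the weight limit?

13

crate A + crate D: weight 10 + 2 = 12 ≤ 15, value 7 + 3 = 10.
crate G + crate D + crate H: weight 5 + 2 + 6 = 13 ≤ 15, value 6 + 3 + 2 = 11.
crate A + crate G: weight 10 + 5 = 15 ≤ 15, value 7 + 6 = 13.
Best is crate A and crate G with total value 13.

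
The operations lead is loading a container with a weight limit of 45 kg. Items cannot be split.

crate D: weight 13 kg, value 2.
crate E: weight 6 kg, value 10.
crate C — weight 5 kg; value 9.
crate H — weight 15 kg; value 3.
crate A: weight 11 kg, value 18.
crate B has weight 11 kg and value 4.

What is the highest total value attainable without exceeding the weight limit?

Treat it as a binary knapsack problem.
Take crate E, crate C, crate A, and crate B: weight 6 + 5 + 11 + 11 = 33 ≤ 45, value 10 + 9 + 18 + 4 = 41.
No other feasible combination does better.

41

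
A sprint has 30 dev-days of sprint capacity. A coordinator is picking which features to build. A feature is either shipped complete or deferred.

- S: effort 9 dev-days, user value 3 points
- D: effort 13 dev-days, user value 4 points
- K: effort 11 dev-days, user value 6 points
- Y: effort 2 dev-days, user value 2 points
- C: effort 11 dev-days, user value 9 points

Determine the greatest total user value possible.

17

K + Y + C: effort 11 + 2 + 11 = 24 ≤ 30, user value 6 + 2 + 9 = 17.
K + C: effort 11 + 11 = 22 ≤ 30, user value 6 + 9 = 15.
Best is K, Y, and C with total user value 17.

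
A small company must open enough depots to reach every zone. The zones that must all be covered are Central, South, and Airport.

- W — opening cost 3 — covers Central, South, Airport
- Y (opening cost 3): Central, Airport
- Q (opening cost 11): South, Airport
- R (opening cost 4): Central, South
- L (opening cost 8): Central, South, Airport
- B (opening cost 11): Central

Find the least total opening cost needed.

W alone covers Central, South, Airport — every zone.
Total opening cost: 3.
No cover costs less than 3.

3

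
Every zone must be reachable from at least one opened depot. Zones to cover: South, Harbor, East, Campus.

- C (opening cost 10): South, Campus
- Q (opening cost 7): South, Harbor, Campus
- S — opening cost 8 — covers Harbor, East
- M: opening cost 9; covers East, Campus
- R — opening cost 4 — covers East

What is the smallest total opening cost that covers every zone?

Choose Q and R: together they cover South, Harbor, East, Campus — every zone.
Total opening cost: 7 + 4 = 11.
No cover costs less than 11.

11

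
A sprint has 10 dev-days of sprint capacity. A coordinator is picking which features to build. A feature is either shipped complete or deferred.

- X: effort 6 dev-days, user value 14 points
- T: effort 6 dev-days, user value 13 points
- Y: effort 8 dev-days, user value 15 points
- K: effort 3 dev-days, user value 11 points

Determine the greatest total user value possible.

X + K: effort 6 + 3 = 9 ≤ 10, user value 14 + 11 = 25.
T + K: effort 6 + 3 = 9 ≤ 10, user value 13 + 11 = 24.
Best is X and K with total user value 25.

25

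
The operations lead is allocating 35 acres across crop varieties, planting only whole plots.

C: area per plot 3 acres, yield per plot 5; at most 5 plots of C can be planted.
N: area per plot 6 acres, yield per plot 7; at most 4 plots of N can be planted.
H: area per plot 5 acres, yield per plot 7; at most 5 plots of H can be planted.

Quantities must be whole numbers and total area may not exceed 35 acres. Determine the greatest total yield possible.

53

C has the best ratio (5/3); taking only C gives at most 5×5 = 25 (stopped by the supply cap of 5).
Mixing does better — 5×C and 4×H: area 35 ≤ 35, yield 5·5 + 4·7 = 53.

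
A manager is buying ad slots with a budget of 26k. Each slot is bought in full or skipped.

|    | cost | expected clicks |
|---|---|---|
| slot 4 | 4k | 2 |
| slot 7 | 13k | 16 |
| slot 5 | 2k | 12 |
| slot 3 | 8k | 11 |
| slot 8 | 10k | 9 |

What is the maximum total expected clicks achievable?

39

Allowing fractional choices, the relaxed optimum would be about 41.7, but ad slots are indivisible.
slot 4 + slot 5 + slot 3 + slot 8: cost 4 + 2 + 8 + 10 = 24 ≤ 26, expected clicks 2 + 12 + 11 + 9 = 34.
slot 7 + slot 5 + slot 3: cost 13 + 2 + 8 = 23 ≤ 26, expected clicks 16 + 12 + 11 = 39.
slot 7 + slot 5 + slot 8: cost 13 + 2 + 10 = 25 ≤ 26, expected clicks 16 + 12 + 9 = 37.
Best is slot 7, slot 5, and slot 3 with total expected clicks 39.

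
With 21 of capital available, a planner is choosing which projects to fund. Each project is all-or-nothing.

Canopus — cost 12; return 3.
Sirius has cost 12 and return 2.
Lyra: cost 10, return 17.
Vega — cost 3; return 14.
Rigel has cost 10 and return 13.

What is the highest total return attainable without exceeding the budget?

31

Take Lyra and Vega: cost 10 + 3 = 13 ≤ 21, return 17 + 14 = 31.
No other feasible combination does better.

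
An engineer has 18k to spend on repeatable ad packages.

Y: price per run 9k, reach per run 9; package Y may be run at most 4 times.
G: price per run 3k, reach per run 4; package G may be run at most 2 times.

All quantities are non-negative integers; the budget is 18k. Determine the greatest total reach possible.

This is a bounded integer knapsack.
2×Y: price 18 ≤ 18, reach 2·9 = 18.
1×Y and 2×G: price 15 ≤ 18, reach 1·9 + 2·4 = 17.
Best is 18.

18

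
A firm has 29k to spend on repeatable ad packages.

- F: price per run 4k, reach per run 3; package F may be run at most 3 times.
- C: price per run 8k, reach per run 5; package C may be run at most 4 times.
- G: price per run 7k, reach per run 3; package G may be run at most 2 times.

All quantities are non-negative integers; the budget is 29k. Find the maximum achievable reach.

F has the best ratio (3/4); taking only F gives at most 3×3 = 9 (stopped by the supply cap of 3).
Mixing does better — 3×F and 2×C: price 28 ≤ 29, reach 3·3 + 2·5 = 19.

19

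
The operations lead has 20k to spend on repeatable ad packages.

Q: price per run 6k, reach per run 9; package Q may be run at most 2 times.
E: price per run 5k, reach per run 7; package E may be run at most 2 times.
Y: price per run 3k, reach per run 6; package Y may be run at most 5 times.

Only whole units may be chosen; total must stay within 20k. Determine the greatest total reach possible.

37

Y has the best ratio (6/3); taking only Y gives at most 5×6 = 30 (stopped by the supply cap of 5).
Mixing does better — 1×E and 5×Y: price 20 ≤ 20, reach 1·7 + 5·6 = 37.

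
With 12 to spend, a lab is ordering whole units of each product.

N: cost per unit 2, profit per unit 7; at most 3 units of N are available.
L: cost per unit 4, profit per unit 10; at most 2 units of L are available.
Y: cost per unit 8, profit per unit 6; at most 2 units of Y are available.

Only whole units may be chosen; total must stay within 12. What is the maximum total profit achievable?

34

N has the best ratio (7/2); taking only N gives at most 3×7 = 21 (stopped by the supply cap of 3).
Mixing does better — 2×N and 2×L: cost 12 ≤ 12, profit 2·7 + 2·10 = 34.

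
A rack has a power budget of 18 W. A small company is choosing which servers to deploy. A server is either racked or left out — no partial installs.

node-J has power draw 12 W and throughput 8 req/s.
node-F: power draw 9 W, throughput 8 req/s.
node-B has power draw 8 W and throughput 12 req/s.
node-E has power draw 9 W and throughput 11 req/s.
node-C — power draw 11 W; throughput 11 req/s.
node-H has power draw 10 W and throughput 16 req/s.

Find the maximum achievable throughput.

node-B + node-H: power draw 8 + 10 = 18 ≤ 18, throughput 12 + 16 = 28.
node-B + node-E: power draw 8 + 9 = 17 ≤ 18, throughput 12 + 11 = 23.
Best is node-B and node-H with total throughput 28.

28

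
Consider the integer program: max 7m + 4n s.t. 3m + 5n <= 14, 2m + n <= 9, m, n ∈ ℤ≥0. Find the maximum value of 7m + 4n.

(m,n)=(4,0): 3·4+5·0=12≤14, 2·4+1·0=8≤9, objective 28.
(m,n)=(3,1): 3·3+5·1=14≤14, 2·3+1·1=7≤9, objective 25.
(m,n)=(3,0): 3·3+5·0=9≤14, 2·3+1·0=6≤9, objective 21.
The best lattice point is (4,0), giving 28.

28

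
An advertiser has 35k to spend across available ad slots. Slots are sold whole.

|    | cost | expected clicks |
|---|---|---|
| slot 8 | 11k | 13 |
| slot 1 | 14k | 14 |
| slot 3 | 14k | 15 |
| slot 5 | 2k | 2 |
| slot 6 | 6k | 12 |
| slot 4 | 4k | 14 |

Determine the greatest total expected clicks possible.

slot 8 + slot 3 + slot 6 + slot 4: cost 11 + 14 + 6 + 4 = 35 ≤ 35, expected clicks 13 + 15 + 12 + 14 = 54.
slot 8 + slot 1 + slot 6 + slot 4: cost 11 + 14 + 6 + 4 = 35 ≤ 35, expected clicks 13 + 14 + 12 + 14 = 53.
slot 1 + slot 3 + slot 5 + slot 4: cost 14 + 14 + 2 + 4 = 34 ≤ 35, expected clicks 14 + 15 + 2 + 14 = 45.
Best is slot 8, slot 3, slot 6, and slot 4 with total expected clicks 54.

54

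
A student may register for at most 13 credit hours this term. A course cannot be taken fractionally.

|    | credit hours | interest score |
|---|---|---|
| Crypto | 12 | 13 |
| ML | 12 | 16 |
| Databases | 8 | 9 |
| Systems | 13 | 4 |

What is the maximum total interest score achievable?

ML: credit hours 12 ≤ 13, interest score 16.
Databases: credit hours 8 ≤ 13, interest score 9.
Crypto: credit hours 12 ≤ 13, interest score 13.
Best is ML with total interest score 16.

16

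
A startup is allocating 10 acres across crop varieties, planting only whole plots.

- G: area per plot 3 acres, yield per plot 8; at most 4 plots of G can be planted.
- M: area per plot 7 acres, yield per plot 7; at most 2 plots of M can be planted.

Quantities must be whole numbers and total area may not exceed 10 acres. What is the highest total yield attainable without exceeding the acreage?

24

G has the best ratio (8/3); taking only G gives at most 3×8 = 24 (stopped by the area limit).
Optimal: 3×G: area 9 ≤ 10, yield 3·8 = 24.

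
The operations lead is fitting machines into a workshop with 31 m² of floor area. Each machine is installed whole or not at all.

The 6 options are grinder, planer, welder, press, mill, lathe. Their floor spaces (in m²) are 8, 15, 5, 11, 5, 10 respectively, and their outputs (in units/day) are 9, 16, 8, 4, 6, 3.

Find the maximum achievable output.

Take grinder, planer, and welder: floor space 8 + 15 + 5 = 28 ≤ 31, output 9 + 16 + 8 = 33.
No other feasible combination does better.

33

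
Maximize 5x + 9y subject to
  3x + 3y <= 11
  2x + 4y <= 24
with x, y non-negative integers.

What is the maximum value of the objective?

27

The continuous relaxation peaks at (0, 3.67) with value 33.00; rounding to a feasible lattice point costs some objective.
(x,y)=(0,3): 3·0+3·3=9≤11, 2·0+4·3=12≤24, objective 27.
(x,y)=(1,2): 3·1+3·2=9≤11, 2·1+4·2=10≤24, objective 23.
(x,y)=(0,2): 3·0+3·2=6≤11, 2·0+4·2=8≤24, objective 18.
The best lattice point is (0,3), giving 27.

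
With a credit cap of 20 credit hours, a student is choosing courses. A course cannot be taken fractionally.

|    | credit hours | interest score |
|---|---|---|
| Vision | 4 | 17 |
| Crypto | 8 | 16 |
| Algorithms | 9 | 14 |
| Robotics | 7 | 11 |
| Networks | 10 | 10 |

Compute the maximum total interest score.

44

Treat it as a binary knapsack problem.
Take Vision, Crypto, and Robotics: credit hours 4 + 8 + 7 = 19 ≤ 20, interest score 17 + 16 + 11 = 44.
No other feasible combination does better.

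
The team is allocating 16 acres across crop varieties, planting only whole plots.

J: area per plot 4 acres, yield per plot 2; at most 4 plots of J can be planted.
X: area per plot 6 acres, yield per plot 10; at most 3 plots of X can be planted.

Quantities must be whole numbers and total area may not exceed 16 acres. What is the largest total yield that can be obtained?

1×J and 2×X: area 16 ≤ 16, yield 1·2 + 2·10 = 22.
2×X: area 12 ≤ 16, yield 2·10 = 20.
Best is 22.

22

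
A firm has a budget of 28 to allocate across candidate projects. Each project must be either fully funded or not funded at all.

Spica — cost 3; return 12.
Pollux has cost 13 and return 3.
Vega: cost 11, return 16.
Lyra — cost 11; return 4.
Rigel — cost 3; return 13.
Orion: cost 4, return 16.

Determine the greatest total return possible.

57

Allowing fractional choices, the relaxed optimum would be about 59.5, but projects are indivisible.
Spica + Vega + Rigel + Orion: cost 3 + 11 + 3 + 4 = 21 ≤ 28, return 12 + 16 + 13 + 16 = 57.
Vega + Rigel + Orion: cost 11 + 3 + 4 = 18 ≤ 28, return 16 + 13 + 16 = 45.
Spica + Lyra + Rigel + Orion: cost 3 + 11 + 3 + 4 = 21 ≤ 28, return 12 + 4 + 13 + 16 = 45.
Best is Spica, Vega, Rigel, and Orion with total return 57.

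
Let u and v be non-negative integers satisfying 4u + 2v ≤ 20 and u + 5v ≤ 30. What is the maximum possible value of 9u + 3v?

(u,v)=(5,0): 4·5+2·0=20≤20, 1·5+5·0=5≤30, objective 45.
(u,v)=(4,1): 4·4+2·1=18≤20, 1·4+5·1=9≤30, objective 39.
(u,v)=(4,0): 4·4+2·0=16≤20, 1·4+5·0=4≤30, objective 36.
The best lattice point is (5,0), giving 45.

45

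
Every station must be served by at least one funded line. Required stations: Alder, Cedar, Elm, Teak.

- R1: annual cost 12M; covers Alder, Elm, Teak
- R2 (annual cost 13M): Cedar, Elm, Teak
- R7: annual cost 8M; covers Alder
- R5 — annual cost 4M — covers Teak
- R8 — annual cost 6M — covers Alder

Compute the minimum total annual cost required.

19

The greedy cost-per-new-station heuristic would pick R1 and R2 for 25, but a cheaper cover exists.
Choose R2 and R8: together they cover Alder, Cedar, Elm, Teak — every station.
Total annual cost: 13 + 6 = 19.
No cover costs less than 19.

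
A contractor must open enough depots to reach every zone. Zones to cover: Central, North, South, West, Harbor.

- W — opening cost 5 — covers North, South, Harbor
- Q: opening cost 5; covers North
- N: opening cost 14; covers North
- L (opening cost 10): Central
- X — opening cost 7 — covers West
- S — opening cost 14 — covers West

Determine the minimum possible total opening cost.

22

This is a weighted set-cover instance.
Choose W, L, and X: together they cover Central, North, South, West, Harbor — every zone.
Total opening cost: 5 + 10 + 7 = 22.
No cover costs less than 22.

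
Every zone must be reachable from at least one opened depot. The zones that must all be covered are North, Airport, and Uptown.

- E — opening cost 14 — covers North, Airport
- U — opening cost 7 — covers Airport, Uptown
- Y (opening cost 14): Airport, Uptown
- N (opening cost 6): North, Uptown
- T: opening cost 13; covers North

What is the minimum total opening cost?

13

Choose U and N: together they cover North, Airport, Uptown — every zone.
Total opening cost: 7 + 6 = 13.
No cover costs less than 13.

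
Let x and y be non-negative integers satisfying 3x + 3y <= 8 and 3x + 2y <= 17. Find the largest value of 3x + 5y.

The continuous relaxation peaks at (0, 2.67) with value 13.33; rounding to a feasible lattice point costs some objective.
(x,y)=(0,2): 3·0+3·2=6≤8, 3·0+2·2=4≤17, objective 10.
(x,y)=(1,1): 3·1+3·1=6≤8, 3·1+2·1=5≤17, objective 8.
(x,y)=(0,1): 3·0+3·1=3≤8, 3·0+2·1=2≤17, objective 5.
The best lattice point is (0,2), giving 10.

10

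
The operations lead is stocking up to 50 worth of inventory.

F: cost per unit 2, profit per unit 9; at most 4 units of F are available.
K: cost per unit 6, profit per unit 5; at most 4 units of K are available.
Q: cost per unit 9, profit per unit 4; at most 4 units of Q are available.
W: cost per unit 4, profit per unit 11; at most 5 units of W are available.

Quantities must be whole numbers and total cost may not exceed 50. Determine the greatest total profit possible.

F has the best ratio (9/2); taking only F gives at most 4×9 = 36 (stopped by the supply cap of 4).
Mixing does better — 4×F, 3×K, and 5×W: cost 46 ≤ 50, profit 4·9 + 3·5 + 5·11 = 106.

106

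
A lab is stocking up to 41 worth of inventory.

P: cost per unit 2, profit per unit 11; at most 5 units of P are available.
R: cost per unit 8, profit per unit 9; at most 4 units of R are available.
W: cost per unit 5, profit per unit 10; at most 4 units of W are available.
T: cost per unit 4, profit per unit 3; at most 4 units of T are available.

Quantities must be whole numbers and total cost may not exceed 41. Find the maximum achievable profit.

This is a bounded integer knapsack.
P has the best ratio (11/2); taking only P gives at most 5×11 = 55 (stopped by the supply cap of 5).
Mixing does better — 5×P, 1×R, and 4×W: cost 38 ≤ 41, profit 5·11 + 1·9 + 4·10 = 104.

104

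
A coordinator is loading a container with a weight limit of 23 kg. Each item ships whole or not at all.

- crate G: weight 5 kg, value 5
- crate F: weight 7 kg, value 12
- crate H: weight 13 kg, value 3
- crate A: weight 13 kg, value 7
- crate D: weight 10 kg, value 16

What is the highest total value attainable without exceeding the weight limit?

33

This is an integer program with binary decision variables.
Allowing fractional choices, the relaxed optimum would be about 33.5, but items are indivisible.
crate F + crate D: weight 7 + 10 = 17 ≤ 23, value 12 + 16 = 28.
crate G + crate F + crate D: weight 5 + 7 + 10 = 22 ≤ 23, value 5 + 12 + 16 = 33.
Best is crate G, crate F, and crate D with total value 33.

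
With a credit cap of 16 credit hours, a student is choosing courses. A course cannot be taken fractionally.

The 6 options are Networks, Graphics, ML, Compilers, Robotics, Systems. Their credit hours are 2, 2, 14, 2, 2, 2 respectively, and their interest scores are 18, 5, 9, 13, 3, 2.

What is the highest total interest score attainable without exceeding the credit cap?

41

Networks + Graphics + Compilers + Robotics + Systems: credit hours 2 + 2 + 2 + 2 + 2 = 10 ≤ 16, interest score 18 + 5 + 13 + 3 + 2 = 41.
Networks + Graphics + Compilers + Robotics: credit hours 2 + 2 + 2 + 2 = 8 ≤ 16, interest score 18 + 5 + 13 + 3 = 39.
Best is Networks, Graphics, Compilers, Robotics, and Systems with total interest score 41.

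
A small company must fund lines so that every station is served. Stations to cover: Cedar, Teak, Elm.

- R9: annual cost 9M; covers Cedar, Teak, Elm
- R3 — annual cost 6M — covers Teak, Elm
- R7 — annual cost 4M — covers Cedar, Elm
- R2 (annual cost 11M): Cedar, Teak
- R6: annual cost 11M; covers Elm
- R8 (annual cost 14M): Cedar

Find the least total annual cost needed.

The greedy cost-per-new-station heuristic would pick R7 and R3 for 10, but a cheaper cover exists.
R9 alone covers Cedar, Teak, Elm — every station.
Total annual cost: 9.
No cover costs less than 9.

9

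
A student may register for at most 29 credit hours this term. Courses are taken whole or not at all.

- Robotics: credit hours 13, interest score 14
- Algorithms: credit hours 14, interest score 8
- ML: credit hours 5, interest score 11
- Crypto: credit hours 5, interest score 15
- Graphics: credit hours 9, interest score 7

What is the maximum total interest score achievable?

Treat it as a binary knapsack problem.
Take Robotics, ML, and Crypto: credit hours 13 + 5 + 5 = 23 ≤ 29, interest score 14 + 11 + 15 = 40.
No other feasible combination does better.

40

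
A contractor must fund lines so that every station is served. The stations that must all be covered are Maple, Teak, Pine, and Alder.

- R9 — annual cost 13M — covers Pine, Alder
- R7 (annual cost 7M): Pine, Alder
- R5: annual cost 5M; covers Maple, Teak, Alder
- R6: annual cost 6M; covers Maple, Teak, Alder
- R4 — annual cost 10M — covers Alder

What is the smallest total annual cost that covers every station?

12

Choose R7 and R5: together they cover Maple, Teak, Pine, Alder — every station.
Total annual cost: 7 + 5 = 12.
No cover costs less than 12.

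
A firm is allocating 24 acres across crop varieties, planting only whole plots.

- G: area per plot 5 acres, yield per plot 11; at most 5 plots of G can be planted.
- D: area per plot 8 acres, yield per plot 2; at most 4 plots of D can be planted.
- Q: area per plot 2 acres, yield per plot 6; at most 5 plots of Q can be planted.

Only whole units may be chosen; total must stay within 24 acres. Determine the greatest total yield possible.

This is a bounded integer knapsack.
Take 3×G and 4×Q: area 23 ≤ 24, yield 3·11 + 4·6 = 57.
No other integer combination yields more.

57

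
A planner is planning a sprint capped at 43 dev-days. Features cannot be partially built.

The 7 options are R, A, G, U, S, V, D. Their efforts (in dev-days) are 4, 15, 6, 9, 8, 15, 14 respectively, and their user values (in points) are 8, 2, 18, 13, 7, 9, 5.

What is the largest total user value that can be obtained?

55

This is a 0-1 knapsack instance.
Allowing fractional choices, the relaxed optimum would be about 55.4, but features are indivisible.
R + G + U + S + D: effort 4 + 6 + 9 + 8 + 14 = 41 ≤ 43, user value 8 + 18 + 13 + 7 + 5 = 51.
R + G + U + S + V: effort 4 + 6 + 9 + 8 + 15 = 42 ≤ 43, user value 8 + 18 + 13 + 7 + 9 = 55.
Best is R, G, U, S, and V with total user value 55.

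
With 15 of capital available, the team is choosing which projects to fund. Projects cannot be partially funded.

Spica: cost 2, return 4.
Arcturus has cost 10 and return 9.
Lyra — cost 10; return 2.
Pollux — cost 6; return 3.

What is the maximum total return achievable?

13

Arcturus: cost 10 ≤ 15, return 9.
Spica + Arcturus: cost 2 + 10 = 12 ≤ 15, return 4 + 9 = 13.
Spica + Pollux: cost 2 + 6 = 8 ≤ 15, return 4 + 3 = 7.
Best is Spica and Arcturus with total return 13.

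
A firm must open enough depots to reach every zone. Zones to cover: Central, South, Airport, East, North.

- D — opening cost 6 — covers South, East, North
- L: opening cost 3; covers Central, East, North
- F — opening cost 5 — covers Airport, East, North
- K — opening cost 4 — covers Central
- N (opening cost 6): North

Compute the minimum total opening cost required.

14

This is a weighted set-cover instance.
Choose D, L, and F: together they cover Central, South, Airport, East, North — every zone.
Total opening cost: 6 + 3 + 5 = 14.
No cover costs less than 14.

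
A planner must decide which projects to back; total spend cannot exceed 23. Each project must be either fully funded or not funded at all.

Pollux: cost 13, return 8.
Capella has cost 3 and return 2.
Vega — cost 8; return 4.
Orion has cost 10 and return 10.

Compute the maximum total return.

18

Take Pollux and Orion: cost 13 + 10 = 23 ≤ 23, return 8 + 10 = 18.
No other feasible combination does better.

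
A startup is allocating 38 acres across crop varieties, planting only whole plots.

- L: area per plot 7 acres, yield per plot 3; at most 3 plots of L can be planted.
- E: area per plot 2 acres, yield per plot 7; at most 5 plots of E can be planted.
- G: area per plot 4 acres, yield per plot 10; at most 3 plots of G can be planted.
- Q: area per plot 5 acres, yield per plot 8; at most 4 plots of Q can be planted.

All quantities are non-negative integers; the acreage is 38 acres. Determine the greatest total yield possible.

This is a bounded integer knapsack.
E has the best ratio (7/2); taking only E gives at most 5×7 = 35 (stopped by the supply cap of 5).
Mixing does better — 5×E, 3×G, and 3×Q: area 37 ≤ 38, yield 5·7 + 3·10 + 3·8 = 89.

89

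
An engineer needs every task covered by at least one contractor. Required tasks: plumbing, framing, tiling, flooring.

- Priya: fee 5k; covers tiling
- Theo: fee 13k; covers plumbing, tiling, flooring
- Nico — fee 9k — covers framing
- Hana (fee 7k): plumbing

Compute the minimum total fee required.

22

Choose Theo and Nico: together they cover plumbing, framing, tiling, flooring — every task.
Total fee: 13 + 9 = 22.
No cover costs less than 22.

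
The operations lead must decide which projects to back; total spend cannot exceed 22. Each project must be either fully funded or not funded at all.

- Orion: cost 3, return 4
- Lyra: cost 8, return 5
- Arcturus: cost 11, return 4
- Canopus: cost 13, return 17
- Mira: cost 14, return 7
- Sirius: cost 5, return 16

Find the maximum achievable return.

37

Take Orion, Canopus, and Sirius: cost 3 + 13 + 5 = 21 ≤ 22, return 4 + 17 + 16 = 37.
No other feasible combination does better.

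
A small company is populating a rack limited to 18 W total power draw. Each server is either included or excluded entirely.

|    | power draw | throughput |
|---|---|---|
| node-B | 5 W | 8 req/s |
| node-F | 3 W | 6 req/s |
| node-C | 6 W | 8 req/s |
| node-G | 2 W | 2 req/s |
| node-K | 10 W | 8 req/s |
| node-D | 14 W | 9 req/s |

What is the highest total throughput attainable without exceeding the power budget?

Treat it as a binary knapsack problem.
Take node-B, node-F, node-C, and node-G: power draw 5 + 3 + 6 + 2 = 16 ≤ 18, throughput 8 + 6 + 8 + 2 = 24.
No other feasible combination does better.

24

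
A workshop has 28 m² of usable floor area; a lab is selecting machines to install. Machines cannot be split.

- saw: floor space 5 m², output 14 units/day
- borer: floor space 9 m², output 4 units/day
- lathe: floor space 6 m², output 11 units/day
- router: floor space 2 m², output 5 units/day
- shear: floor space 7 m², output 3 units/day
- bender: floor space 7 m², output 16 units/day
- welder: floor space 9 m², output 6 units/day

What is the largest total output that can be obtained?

Take saw, lathe, router, shear, and bender: floor space 5 + 6 + 2 + 7 + 7 = 27 ≤ 28, output 14 + 11 + 5 + 3 + 16 = 49.
No other feasible combination does better.

49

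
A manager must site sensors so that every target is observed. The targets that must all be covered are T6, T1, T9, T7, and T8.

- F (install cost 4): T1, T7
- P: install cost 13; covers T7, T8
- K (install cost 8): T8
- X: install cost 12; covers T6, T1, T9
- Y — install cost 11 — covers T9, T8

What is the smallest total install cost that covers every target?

24

Choose F, K, and X: together they cover T6, T1, T9, T7, T8 — every target.
Total install cost: 4 + 8 + 12 = 24.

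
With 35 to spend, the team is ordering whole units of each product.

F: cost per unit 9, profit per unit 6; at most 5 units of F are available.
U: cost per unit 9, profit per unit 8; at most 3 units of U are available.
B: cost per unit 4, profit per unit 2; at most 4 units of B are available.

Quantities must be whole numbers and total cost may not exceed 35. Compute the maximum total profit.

28

This is a bounded integer knapsack.
3×U and 1×B: cost 31 ≤ 35, profit 3·8 + 1·2 = 26.
3×U and 2×B: cost 35 ≤ 35, profit 3·8 + 2·2 = 28.
Best is 28.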